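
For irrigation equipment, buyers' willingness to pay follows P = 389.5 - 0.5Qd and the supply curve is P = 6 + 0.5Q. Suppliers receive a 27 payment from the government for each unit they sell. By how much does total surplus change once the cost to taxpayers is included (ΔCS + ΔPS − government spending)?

Net change in total surplus = -364.5

Pre-subsidy: 389.5 - 0.5Q = 6 + 0.5Q gives Q* = 383.5 and P* = 197.75.
With the subsidy, sellers receive Ps = Pb + 27 for each unit, where Pb is the price buyers pay.
On the curves, Pb = 389.5 - 0.5Q and Ps = 6 + 0.5Q; the wedge Ps − Pb = 27 gives 6 + 0.5Q − (389.5 - 0.5Q) = 27, so Q' = 410.5.
Then Pb = 389.5 − 0.5·410.5 = 184.25 and Ps = 6 + 0.5·410.5 = 211.25.
ΔCS = ½(383.5 + 410.5)(197.75 − 184.25) = 5359.5; ΔPS = ½(383.5 + 410.5)(211.25 − 197.75) = 5359.5.
Government spending = 27 × 410.5 = 11083.5.
Net change = 5359.5 + 5359.5 − 11083.5 = -364.5. The loss equals the DWL triangle ½·27·27.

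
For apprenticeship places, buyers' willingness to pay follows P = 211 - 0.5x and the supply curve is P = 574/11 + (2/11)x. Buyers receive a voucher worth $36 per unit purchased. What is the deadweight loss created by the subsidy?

Pre-subsidy: 211 - 0.5x = 574/11 + (2/11)x gives x* = 3494/15 and P* = 1418/15.
With the rebate, buyers effectively pay Pb = Ps − 36, where Ps is the price sellers receive.
On the curves, Pb = 211 - 0.5x and Ps = 574/11 + (2/11)x; the wedge Ps − Pb = 36 gives 574/11 + (2/11)x − (211 - 0.5x) = 36, so x' = 4286/15.
Then Pb = 211 − 0.5·(4286/15) = 1022/15 and Ps = 574/11 + (2/11)·(4286/15) = 1562/15.
The subsidy expands output by 4286/15 − 3494/15 = 52.8 past the efficient level; on those units the gap between marginal cost and willingness to pay runs from 0 up to 36.
DWL = ½ × 36 × 52.8 = 950.4.

Deadweight loss = $950.4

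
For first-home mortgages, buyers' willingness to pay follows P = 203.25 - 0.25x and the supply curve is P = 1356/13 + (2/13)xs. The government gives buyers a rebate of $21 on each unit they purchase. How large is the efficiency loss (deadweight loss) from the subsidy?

Deadweight loss = $546

Pre-subsidy: 203.25 - 0.25x = 1356/13 + (2/13)x gives x* = 245 and P* = 142.
With the rebate, buyers effectively pay Pb = Ps − 21, where Ps is the price sellers receive.
On the curves, Pb = 203.25 - 0.25x and Ps = 1356/13 + (2/13)x; the wedge Ps − Pb = 21 gives 1356/13 + (2/13)x − (203.25 - 0.25x) = 21, so x' = 297.
Then Pb = 203.25 − 0.25·297 = 129 and Ps = 1356/13 + (2/13)·297 = 150.
The subsidy expands output by 297 − 245 = 52 past the efficient level; on those units the gap between marginal cost and willingness to pay runs from 0 up to 21.
DWL = ½ × 21 × 52 = 546.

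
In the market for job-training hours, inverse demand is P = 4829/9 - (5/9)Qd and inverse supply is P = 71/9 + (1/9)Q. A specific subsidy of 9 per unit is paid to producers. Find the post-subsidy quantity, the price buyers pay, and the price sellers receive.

Pre-subsidy: 4829/9 - (5/9)Q = 71/9 + (1/9)Q gives Q* = 793 and P* = 96.
With the subsidy, sellers receive Ps = Pb + 9 for each unit, where Pb is the price buyers pay.
On the curves, Pb = 4829/9 - (5/9)Q and Ps = 71/9 + (1/9)Q; the wedge Ps − Pb = 9 gives 71/9 + (1/9)Q − (4829/9 - (5/9)Q) = 9, so Q' = 806.5.
Then Pb = 4829/9 − (5/9)·806.5 = 88.5 and Ps = 71/9 + (1/9)·806.5 = 97.5.

Q' = 806.5; buyers pay 88.5; sellers receive 97.5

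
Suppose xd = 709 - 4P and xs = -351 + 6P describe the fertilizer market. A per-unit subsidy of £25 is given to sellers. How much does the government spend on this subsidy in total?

Pre-subsidy: 709 - 4P = -351 + 6P gives P* = 106, x* = 285.
With the subsidy, sellers receive Ps = Pb + 25 for each unit, where Pb is the price buyers pay.
Supply in terms of Pb becomes xs = -351 + 6(Pb + 25) = -201 + 6Pb. Setting this equal to demand: 709 - 4Pb = -201 + 6Pb, so Pb = 91.
Sellers receive Ps = 91 + 25 = 116; x' = 709 − 4·91 = 345.
Government outlay = subsidy × quantity = 25 × 345 = 8625.

Government cost = £8625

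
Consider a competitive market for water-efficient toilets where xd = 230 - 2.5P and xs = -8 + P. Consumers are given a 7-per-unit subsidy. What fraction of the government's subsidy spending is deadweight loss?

Pre-subsidy: 230 - 2.5P = -8 + P gives P* = 68, x* = 60.
With the rebate, buyers effectively pay Pb = Ps − 7, where Ps is the price sellers receive.
Demand in terms of Ps becomes xd = 230 − 2.5(Ps − 7) = 247.5 - 2.5Ps. Setting this equal to supply: 247.5 - 2.5Ps = -8 + Ps, so Ps = 73.
Buyers pay Pb = 73 − 7 = 66; x' = -8 + 1·73 = 65.
ΔCS = ½(60 + 65)(68 − 66) = 125; ΔPS = ½(60 + 65)(73 − 68) = 312.5.
Government spending = 7 × 65 = 455.
DWL = ½ × 7 × (65 − 60) = 17.5; fraction = 17.5 / 455 = 1/26.

DWL / government spending = 1/26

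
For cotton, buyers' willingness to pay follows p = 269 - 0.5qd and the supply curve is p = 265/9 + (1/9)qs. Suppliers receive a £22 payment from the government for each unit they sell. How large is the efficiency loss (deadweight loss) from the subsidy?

Deadweight loss = £396

Pre-subsidy: 269 - 0.5q = 265/9 + (1/9)q gives q* = 392 and p* = 73.
With the subsidy, sellers receive ps = pb + 22 for each unit, where pb is the price buyers pay.
On the curves, pb = 269 - 0.5q and ps = 265/9 + (1/9)q; the wedge ps − pb = 22 gives 265/9 + (1/9)q − (269 - 0.5q) = 22, so q' = 428.
Then pb = 269 − 0.5·428 = 55 and ps = 265/9 + (1/9)·428 = 77.
The subsidy expands output by 428 − 392 = 36 past the efficient level; on those units the gap between marginal cost and willingness to pay runs from 0 up to 22.
DWL = ½ × 22 × 36 = 396.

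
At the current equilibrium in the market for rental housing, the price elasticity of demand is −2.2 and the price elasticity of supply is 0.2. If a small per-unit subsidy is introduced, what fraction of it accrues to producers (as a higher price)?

For a small subsidy around the equilibrium, the benefit split depends on the relative slopes, which at a point are proportional to the elasticities.
Buyer share = εs/(εs + |εd|) = 0.2/(0.2 + 2.2) = 1/12; seller share = |εd|/(εs + |εd|) = 11/12.
So producers capture 11/12 of the subsidy.

Producer share = 11/12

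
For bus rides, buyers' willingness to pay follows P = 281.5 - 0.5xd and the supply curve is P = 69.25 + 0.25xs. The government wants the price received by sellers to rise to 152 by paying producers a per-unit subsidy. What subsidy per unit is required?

At a seller price of 152, quantity supplied is -277 + 4·152 = 331.
Buyers absorb 331 only when they pay Pb = 281.5 − 0.5·331 = 116.
s = Ps − Pb = 152 − 116 = 36.

Required subsidy s = 36 per unit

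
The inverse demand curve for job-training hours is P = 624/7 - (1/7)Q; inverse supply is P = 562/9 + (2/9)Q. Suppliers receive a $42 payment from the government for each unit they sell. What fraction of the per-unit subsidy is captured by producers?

Producer share = 14/23

Pre-subsidy: 624/7 - (1/7)Q = 562/9 + (2/9)Q gives Q* = 1682/23 and P* = 1810/23.
With the subsidy, sellers receive Ps = Pb + 42 for each unit, where Pb is the price buyers pay.
On the curves, Pb = 624/7 - (1/7)Q and Ps = 562/9 + (2/9)Q; the wedge Ps − Pb = 42 gives 562/9 + (2/9)Q − (624/7 - (1/7)Q) = 42, so Q' = 4328/23.
Then Pb = 624/7 − (1/7)·(4328/23) = 1432/23 and Ps = 562/9 + (2/9)·(4328/23) = 2398/23.
Buyers' price falls by P* − Pb = 1810/23 − 1432/23 = 378/23; sellers' price rises by Ps − P* = 2398/23 − 1810/23 = 588/23.
So producers capture (588/23)/42 = 14/23 of each unit of subsidy.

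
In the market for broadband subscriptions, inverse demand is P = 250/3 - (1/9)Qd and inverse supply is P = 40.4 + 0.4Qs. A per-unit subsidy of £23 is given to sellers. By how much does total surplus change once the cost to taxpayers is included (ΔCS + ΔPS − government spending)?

Pre-subsidy: 250/3 - (1/9)Q = 40.4 + 0.4Q gives Q* = 84 and P* = 74.
With the subsidy, sellers receive Ps = Pb + 23 for each unit, where Pb is the price buyers pay.
On the curves, Pb = 250/3 - (1/9)Q and Ps = 40.4 + 0.4Q; the wedge Ps − Pb = 23 gives 40.4 + 0.4Q − (250/3 - (1/9)Q) = 23, so Q' = 129.
Then Pb = 250/3 − (1/9)·129 = 69 and Ps = 40.4 + 0.4·129 = 92.
ΔCS = ½(84 + 129)(74 − 69) = 532.5; ΔPS = ½(84 + 129)(92 − 74) = 1917.
Government spending = 23 × 129 = 2967.
Net change = 532.5 + 1917 − 2967 = -517.5. The loss equals the DWL triangle ½·23·45.

Net change in total surplus = -£517.5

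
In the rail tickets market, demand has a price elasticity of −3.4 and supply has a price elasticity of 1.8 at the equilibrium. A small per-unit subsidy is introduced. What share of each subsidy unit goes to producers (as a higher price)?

For a small subsidy around the equilibrium, the benefit split depends on the relative slopes, which at a point are proportional to the elasticities.
Buyer share = εs/(εs + |εd|) = 1.8/(1.8 + 3.4) = 9/26; seller share = |εd|/(εs + |εd|) = 17/26.
So producers capture 17/26 of the subsidy.

Producer share = 17/26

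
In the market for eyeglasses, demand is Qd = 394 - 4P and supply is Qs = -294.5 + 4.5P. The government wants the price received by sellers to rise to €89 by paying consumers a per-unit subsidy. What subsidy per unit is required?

At a seller price of 89, quantity supplied is -294.5 + 4.5·89 = 106.
Buyers absorb 106 only when they pay Pb with 394 − 4·Pb = 106, i.e. Pb = 72.
s = Ps − Pb = 89 − 72 = 17.

Required subsidy s = €17 per unit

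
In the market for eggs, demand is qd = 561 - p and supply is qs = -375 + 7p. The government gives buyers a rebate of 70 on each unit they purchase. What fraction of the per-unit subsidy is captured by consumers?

Consumer share = 0.875

Pre-subsidy: 561 - p = -375 + 7p gives p* = 117, q* = 444.
With the rebate, buyers effectively pay pb = ps − 70, where ps is the price sellers receive.
Demand in terms of ps becomes qd = 561 − 1(ps − 70) = 631 - ps. Setting this equal to supply: 631 - ps = -375 + 7ps, so ps = 125.75.
Buyers pay pb = 125.75 − 70 = 55.75; q' = -375 + 7·125.75 = 505.25.
Buyers' price falls by p* − pb = 117 − 55.75 = 61.25; sellers' price rises by ps − p* = 125.75 − 117 = 8.75.
So consumers capture 61.25/70 = 0.875 of each unit of subsidy.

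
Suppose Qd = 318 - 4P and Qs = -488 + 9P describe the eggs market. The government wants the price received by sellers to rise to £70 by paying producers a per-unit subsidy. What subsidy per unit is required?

Required subsidy s = £26 per unit

At a seller price of 70, quantity supplied is -488 + 9·70 = 142.
Buyers absorb 142 only when they pay Pb with 318 − 4·Pb = 142, i.e. Pb = 44.
s = Ps − Pb = 70 − 44 = 26.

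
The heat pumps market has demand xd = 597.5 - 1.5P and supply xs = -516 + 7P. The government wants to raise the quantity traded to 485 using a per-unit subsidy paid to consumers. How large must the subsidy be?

At x = 485, invert demand for the buyer price: Pb = (597.5 − 485)/1.5 = 75; invert supply for the seller price: Ps = (485 − (-516))/7 = 143.
The subsidy must fill the gap: s = Ps − Pb = 143 − 75 = 68.

Required subsidy s = 68 per unit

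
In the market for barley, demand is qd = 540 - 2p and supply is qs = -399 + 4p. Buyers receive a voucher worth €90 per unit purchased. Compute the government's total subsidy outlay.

Pre-subsidy: 540 - 2p = -399 + 4p gives p* = 156.5, q* = 227.
With the rebate, buyers effectively pay pb = ps − 90, where ps is the price sellers receive.
Demand in terms of ps becomes qd = 540 − 2(ps − 90) = 720 - 2ps. Setting this equal to supply: 720 - 2ps = -399 + 4ps, so ps = 186.5.
Buyers pay pb = 186.5 − 90 = 96.5; q' = -399 + 4·186.5 = 347.
Government outlay = subsidy × quantity = 90 × 347 = 31230.

Government cost = €31230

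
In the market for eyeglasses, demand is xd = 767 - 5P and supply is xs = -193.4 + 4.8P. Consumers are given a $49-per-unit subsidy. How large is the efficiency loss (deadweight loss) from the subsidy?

Pre-subsidy: 767 - 5P = -193.4 + 4.8P gives P* = 98, x* = 277.
With the rebate, buyers effectively pay Pb = Ps − 49, where Ps is the price sellers receive.
Demand in terms of Ps becomes xd = 767 − 5(Ps − 49) = 1012 - 5Ps. Setting this equal to supply: 1012 - 5Ps = -193.4 + 4.8Ps, so Ps = 123.
Buyers pay Pb = 123 − 49 = 74; x' = -193.4 + 4.8·123 = 397.
The subsidy expands output by 397 − 277 = 120 past the efficient level; on those units the gap between marginal cost and willingness to pay runs from 0 up to 49.
DWL = ½ × 49 × 120 = 2940.

Deadweight loss = $2940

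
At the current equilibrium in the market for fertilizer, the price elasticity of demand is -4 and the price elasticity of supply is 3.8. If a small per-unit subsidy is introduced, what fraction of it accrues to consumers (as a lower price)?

For a small subsidy around the equilibrium, the benefit split depends on the relative slopes, which at a point are proportional to the elasticities.
Buyer share = εs/(εs + |εd|) = 3.8/(3.8 + 4) = 19/39; seller share = |εd|/(εs + |εd|) = 20/39.

Consumer share = 19/39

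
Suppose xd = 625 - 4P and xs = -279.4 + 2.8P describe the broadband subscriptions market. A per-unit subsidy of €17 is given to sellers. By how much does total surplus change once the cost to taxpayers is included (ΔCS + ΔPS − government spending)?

Pre-subsidy: 625 - 4P = -279.4 + 2.8P gives P* = 133, x* = 93.
With the subsidy, sellers receive Ps = Pb + 17 for each unit, where Pb is the price buyers pay.
Supply in terms of Pb becomes xs = -279.4 + 2.8(Pb + 17) = -231.8 + 2.8Pb. Setting this equal to demand: 625 - 4Pb = -231.8 + 2.8Pb, so Pb = 126.
Sellers receive Ps = 126 + 17 = 143; x' = 625 − 4·126 = 121.
ΔCS = ½(93 + 121)(133 − 126) = 749; ΔPS = ½(93 + 121)(143 − 133) = 1070.
Government spending = 17 × 121 = 2057.
Net change = 749 + 1070 − 2057 = -238. The loss equals the DWL triangle ½·17·28.

Net change in total surplus = -€238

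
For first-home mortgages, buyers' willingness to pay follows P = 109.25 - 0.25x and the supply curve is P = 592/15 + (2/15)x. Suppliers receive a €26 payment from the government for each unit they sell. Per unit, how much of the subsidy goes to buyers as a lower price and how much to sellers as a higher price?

Buyers gain 390/23 per unit; sellers gain 208/23 per unit

Pre-subsidy: 109.25 - 0.25x = 592/15 + (2/15)x gives x* = 4187/23 and P* = 1466/23.
With the subsidy, sellers receive Ps = Pb + 26 for each unit, where Pb is the price buyers pay.
On the curves, Pb = 109.25 - 0.25x and Ps = 592/15 + (2/15)x; the wedge Ps − Pb = 26 gives 592/15 + (2/15)x − (109.25 - 0.25x) = 26, so x' = 5747/23.
Then Pb = 109.25 − 0.25·(5747/23) = 1076/23 and Ps = 592/15 + (2/15)·(5747/23) = 1674/23.
Buyers' price falls by P* − Pb = 1466/23 − 1076/23 = 390/23; sellers' price rises by Ps − P* = 1674/23 − 1466/23 = 208/23.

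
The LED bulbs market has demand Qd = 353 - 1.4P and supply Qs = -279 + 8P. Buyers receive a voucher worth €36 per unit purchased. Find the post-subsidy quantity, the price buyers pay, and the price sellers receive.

Pre-subsidy: 353 - 1.4P = -279 + 8P gives P* = 3160/47, Q* = 12167/47.
With the rebate, buyers effectively pay Pb = Ps − 36, where Ps is the price sellers receive.
Demand in terms of Ps becomes Qd = 353 − 1.4(Ps − 36) = 403.4 - 1.4Ps. Setting this equal to supply: 403.4 - 1.4Ps = -279 + 8Ps, so Ps = 3412/47.
Buyers pay Pb = 3412/47 − 36 = 1720/47; Q' = -279 + 8·(3412/47) = 14183/47.

Q' = 14183/47; buyers pay 1720/47; sellers receive 3412/47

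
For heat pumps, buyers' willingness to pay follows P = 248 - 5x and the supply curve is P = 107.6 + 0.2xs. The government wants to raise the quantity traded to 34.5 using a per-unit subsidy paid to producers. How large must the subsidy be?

Required subsidy s = 39 per unit

At x = 34.5, from the demand curve buyers pay Pb = 248 − 5·34.5 = 75.5; from the supply curve sellers need Ps = 107.6 + 0.2·34.5 = 114.5.
The subsidy must fill the gap: s = Ps − Pb = 114.5 − 75.5 = 39.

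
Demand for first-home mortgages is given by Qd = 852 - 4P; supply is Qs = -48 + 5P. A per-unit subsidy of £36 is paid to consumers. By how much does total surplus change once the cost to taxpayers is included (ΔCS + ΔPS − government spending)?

Pre-subsidy: 852 - 4P = -48 + 5P gives P* = 100, Q* = 452.
With the rebate, buyers effectively pay Pb = Ps − 36, where Ps is the price sellers receive.
Demand in terms of Ps becomes Qd = 852 − 4(Ps − 36) = 996 - 4Ps. Setting this equal to supply: 996 - 4Ps = -48 + 5Ps, so Ps = 116.
Buyers pay Pb = 116 − 36 = 80; Q' = -48 + 5·116 = 532.
ΔCS = ½(452 + 532)(100 − 80) = 9840; ΔPS = ½(452 + 532)(116 − 100) = 7872.
Government spending = 36 × 532 = 19152.
Net change = 9840 + 7872 − 19152 = -1440. The loss equals the DWL triangle ½·36·80.

Net change in total surplus = -£1440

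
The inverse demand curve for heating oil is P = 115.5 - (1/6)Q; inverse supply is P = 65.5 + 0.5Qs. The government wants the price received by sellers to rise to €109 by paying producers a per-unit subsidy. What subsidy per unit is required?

At a seller price of 109, quantity supplied is -131 + 2·109 = 87.
Buyers absorb 87 only when they pay Pb = 115.5 − (1/6)·87 = 101.
s = Ps − Pb = 109 − 101 = 8.

Required subsidy s = €8 per unit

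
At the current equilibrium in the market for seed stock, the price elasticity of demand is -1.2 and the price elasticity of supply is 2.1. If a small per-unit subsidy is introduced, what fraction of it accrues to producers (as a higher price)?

Producer share = 4/11

For a small subsidy around the equilibrium, the benefit split depends on the relative slopes, which at a point are proportional to the elasticities.
Buyer share = εs/(εs + |εd|) = 2.1/(2.1 + 1.2) = 7/11; seller share = |εd|/(εs + |εd|) = 4/11.
So producers capture 4/11 of the subsidy.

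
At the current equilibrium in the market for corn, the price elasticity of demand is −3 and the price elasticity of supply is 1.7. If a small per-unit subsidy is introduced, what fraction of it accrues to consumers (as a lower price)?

For a small subsidy around the equilibrium, the benefit split depends on the relative slopes, which at a point are proportional to the elasticities.
Buyer share = εs/(εs + |εd|) = 1.7/(1.7 + 3) = 17/47; seller share = |εd|/(εs + |εd|) = 30/47.

Consumer share = 17/47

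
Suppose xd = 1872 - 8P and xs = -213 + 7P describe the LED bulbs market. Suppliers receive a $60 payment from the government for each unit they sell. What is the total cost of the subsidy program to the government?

Government cost = $59040

Pre-subsidy: 1872 - 8P = -213 + 7P gives P* = 139, x* = 760.
With the subsidy, sellers receive Ps = Pb + 60 for each unit, where Pb is the price buyers pay.
Supply in terms of Pb becomes xs = -213 + 7(Pb + 60) = 207 + 7Pb. Setting this equal to demand: 1872 - 8Pb = 207 + 7Pb, so Pb = 111.
Sellers receive Ps = 111 + 60 = 171; x' = 1872 − 8·111 = 984.
Government outlay = subsidy × quantity = 60 × 984 = 59040.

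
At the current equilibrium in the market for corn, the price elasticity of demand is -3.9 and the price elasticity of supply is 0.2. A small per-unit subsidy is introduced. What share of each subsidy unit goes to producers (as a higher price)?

For a small subsidy around the equilibrium, the benefit split depends on the relative slopes, which at a point are proportional to the elasticities.
Buyer share = εs/(εs + |εd|) = 0.2/(0.2 + 3.9) = 2/41; seller share = |εd|/(εs + |εd|) = 39/41.
So producers capture 39/41 of the subsidy.

Producer share = 39/41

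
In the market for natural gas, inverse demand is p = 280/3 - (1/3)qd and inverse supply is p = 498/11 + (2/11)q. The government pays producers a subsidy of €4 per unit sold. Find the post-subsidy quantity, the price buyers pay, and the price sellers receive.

q' = 1718/17; buyers pay 1014/17; sellers receive 1082/17

Pre-subsidy: 280/3 - (1/3)q = 498/11 + (2/11)q gives q* = 1586/17 and p* = 1058/17.
With the subsidy, sellers receive ps = pb + 4 for each unit, where pb is the price buyers pay.
On the curves, pb = 280/3 - (1/3)q and ps = 498/11 + (2/11)q; the wedge ps − pb = 4 gives 498/11 + (2/11)q − (280/3 - (1/3)q) = 4, so q' = 1718/17.
Then pb = 280/3 − (1/3)·(1718/17) = 1014/17 and ps = 498/11 + (2/11)·(1718/17) = 1082/17.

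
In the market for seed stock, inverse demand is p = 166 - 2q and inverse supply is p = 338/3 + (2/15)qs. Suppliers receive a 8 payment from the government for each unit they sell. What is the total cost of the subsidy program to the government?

Government cost = 230

Pre-subsidy: 166 - 2q = 338/3 + (2/15)q gives q* = 25 and p* = 116.
With the subsidy, sellers receive ps = pb + 8 for each unit, where pb is the price buyers pay.
On the curves, pb = 166 - 2q and ps = 338/3 + (2/15)q; the wedge ps − pb = 8 gives 338/3 + (2/15)q − (166 - 2q) = 8, so q' = 28.75.
Then pb = 166 − 2·28.75 = 108.5 and ps = 338/3 + (2/15)·28.75 = 116.5.
Government outlay = subsidy × quantity = 8 × 28.75 = 230.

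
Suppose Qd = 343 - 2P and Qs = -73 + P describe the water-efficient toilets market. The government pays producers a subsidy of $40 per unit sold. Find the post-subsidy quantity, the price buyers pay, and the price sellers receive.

Q' = 277/3; buyers pay 376/3; sellers receive 496/3

Pre-subsidy: 343 - 2P = -73 + P gives P* = 416/3, Q* = 197/3.
With the subsidy, sellers receive Ps = Pb + 40 for each unit, where Pb is the price buyers pay.
Supply in terms of Pb becomes Qs = -73 + 1(Pb + 40) = -33 + Pb. Setting this equal to demand: 343 - 2Pb = -33 + Pb, so Pb = 376/3.
Sellers receive Ps = 376/3 + 40 = 496/3; Q' = 343 − 2·(376/3) = 277/3.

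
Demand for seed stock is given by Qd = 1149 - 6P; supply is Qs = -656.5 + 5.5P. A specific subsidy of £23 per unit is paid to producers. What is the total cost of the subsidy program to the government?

Government cost = £6279

Pre-subsidy: 1149 - 6P = -656.5 + 5.5P gives P* = 157, Q* = 207.
With the subsidy, sellers receive Ps = Pb + 23 for each unit, where Pb is the price buyers pay.
Supply in terms of Pb becomes Qs = -656.5 + 5.5(Pb + 23) = -530 + 5.5Pb. Setting this equal to demand: 1149 - 6Pb = -530 + 5.5Pb, so Pb = 146.
Sellers receive Ps = 146 + 23 = 169; Q' = 1149 − 6·146 = 273.
Government outlay = subsidy × quantity = 23 × 273 = 6279.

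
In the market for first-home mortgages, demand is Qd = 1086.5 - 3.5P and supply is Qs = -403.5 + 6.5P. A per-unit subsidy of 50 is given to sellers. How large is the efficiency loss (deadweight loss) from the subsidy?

Pre-subsidy: 1086.5 - 3.5P = -403.5 + 6.5P gives P* = 149, Q* = 565.
With the subsidy, sellers receive Ps = Pb + 50 for each unit, where Pb is the price buyers pay.
Supply in terms of Pb becomes Qs = -403.5 + 6.5(Pb + 50) = -78.5 + 6.5Pb. Setting this equal to demand: 1086.5 - 3.5Pb = -78.5 + 6.5Pb, so Pb = 116.5.
Sellers receive Ps = 116.5 + 50 = 166.5; Q' = 1086.5 − 3.5·116.5 = 678.75.
The subsidy expands output by 678.75 − 565 = 113.75 past the efficient level; on those units the gap between marginal cost and willingness to pay runs from 0 up to 50.
DWL = ½ × 50 × 113.75 = 2843.75.

Deadweight loss = 2843.75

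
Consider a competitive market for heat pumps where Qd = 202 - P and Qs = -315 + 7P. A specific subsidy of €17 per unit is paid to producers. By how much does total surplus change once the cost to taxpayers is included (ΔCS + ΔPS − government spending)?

Pre-subsidy: 202 - P = -315 + 7P gives P* = 64.625, Q* = 137.375.
With the subsidy, sellers receive Ps = Pb + 17 for each unit, where Pb is the price buyers pay.
Supply in terms of Pb becomes Qs = -315 + 7(Pb + 17) = -196 + 7Pb. Setting this equal to demand: 202 - Pb = -196 + 7Pb, so Pb = 49.75.
Sellers receive Ps = 49.75 + 17 = 66.75; Q' = 202 − 1·49.75 = 152.25.
ΔCS = ½(137.375 + 152.25)(64.625 − 49.75) = 2154.0859375; ΔPS = ½(137.375 + 152.25)(66.75 − 64.625) = 307.7265625.
Government spending = 17 × 152.25 = 2588.25.
Net change = 2154.0859375 + 307.7265625 − 2588.25 = -126.4375. The loss equals the DWL triangle ½·17·14.875.

Net change in total surplus = -€126.4375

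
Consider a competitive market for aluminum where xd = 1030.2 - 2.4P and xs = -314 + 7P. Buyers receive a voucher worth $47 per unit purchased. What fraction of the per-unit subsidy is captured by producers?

Pre-subsidy: 1030.2 - 2.4P = -314 + 7P gives P* = 143, x* = 687.
With the rebate, buyers effectively pay Pb = Ps − 47, where Ps is the price sellers receive.
Demand in terms of Ps becomes xd = 1030.2 − 2.4(Ps − 47) = 1143 - 2.4Ps. Setting this equal to supply: 1143 - 2.4Ps = -314 + 7Ps, so Ps = 155.
Buyers pay Pb = 155 − 47 = 108; x' = -314 + 7·155 = 771.
Buyers' price falls by P* − Pb = 143 − 108 = 35; sellers' price rises by Ps − P* = 155 − 143 = 12.
So producers capture 12/47 = 12/47 of each unit of subsidy.

Producer share = 12/47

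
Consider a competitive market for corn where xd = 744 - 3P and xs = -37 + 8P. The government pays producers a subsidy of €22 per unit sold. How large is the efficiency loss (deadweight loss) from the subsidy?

Deadweight loss = €528

Pre-subsidy: 744 - 3P = -37 + 8P gives P* = 71, x* = 531.
With the subsidy, sellers receive Ps = Pb + 22 for each unit, where Pb is the price buyers pay.
Supply in terms of Pb becomes xs = -37 + 8(Pb + 22) = 139 + 8Pb. Setting this equal to demand: 744 - 3Pb = 139 + 8Pb, so Pb = 55.
Sellers receive Ps = 55 + 22 = 77; x' = 744 − 3·55 = 579.
The subsidy expands output by 579 − 531 = 48 past the efficient level; on those units the gap between marginal cost and willingness to pay runs from 0 up to 22.
DWL = ½ × 22 × 48 = 528.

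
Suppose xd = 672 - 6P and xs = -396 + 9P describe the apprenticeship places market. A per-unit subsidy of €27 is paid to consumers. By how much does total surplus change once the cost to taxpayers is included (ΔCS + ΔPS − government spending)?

Net change in total surplus = -€1312.2

Pre-subsidy: 672 - 6P = -396 + 9P gives P* = 71.2, x* = 244.8.
With the rebate, buyers effectively pay Pb = Ps − 27, where Ps is the price sellers receive.
Demand in terms of Ps becomes xd = 672 − 6(Ps − 27) = 834 - 6Ps. Setting this equal to supply: 834 - 6Ps = -396 + 9Ps, so Ps = 82.
Buyers pay Pb = 82 − 27 = 55; x' = -396 + 9·82 = 342.
ΔCS = ½(244.8 + 342)(71.2 − 55) = 4753.08; ΔPS = ½(244.8 + 342)(82 − 71.2) = 3168.72.
Government spending = 27 × 342 = 9234.
Net change = 4753.08 + 3168.72 − 9234 = -1312.2. The loss equals the DWL triangle ½·27·97.2.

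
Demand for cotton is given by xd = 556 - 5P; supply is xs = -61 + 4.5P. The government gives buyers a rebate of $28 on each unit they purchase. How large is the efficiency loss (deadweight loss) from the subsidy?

Pre-subsidy: 556 - 5P = -61 + 4.5P gives P* = 1234/19, x* = 4394/19.
With the rebate, buyers effectively pay Pb = Ps − 28, where Ps is the price sellers receive.
Demand in terms of Ps becomes xd = 556 − 5(Ps − 28) = 696 - 5Ps. Setting this equal to supply: 696 - 5Ps = -61 + 4.5Ps, so Ps = 1514/19.
Buyers pay Pb = 1514/19 − 28 = 982/19; x' = -61 + 4.5·(1514/19) = 5654/19.
The subsidy expands output by 5654/19 − 4394/19 = 1260/19 past the efficient level; on those units the gap between marginal cost and willingness to pay runs from 0 up to 28.
DWL = ½ × 28 × 1260/19 = 17640/19.

Deadweight loss = 17640/19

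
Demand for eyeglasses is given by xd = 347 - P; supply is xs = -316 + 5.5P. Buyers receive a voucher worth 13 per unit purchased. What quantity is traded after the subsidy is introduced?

x' = 256

Pre-subsidy: 347 - P = -316 + 5.5P gives P* = 102, x* = 245.
With the rebate, buyers effectively pay Pb = Ps − 13, where Ps is the price sellers receive.
Demand in terms of Ps becomes xd = 347 − 1(Ps − 13) = 360 - Ps. Setting this equal to supply: 360 - Ps = -316 + 5.5Ps, so Ps = 104.
Buyers pay Pb = 104 − 13 = 91; x' = -316 + 5.5·104 = 256.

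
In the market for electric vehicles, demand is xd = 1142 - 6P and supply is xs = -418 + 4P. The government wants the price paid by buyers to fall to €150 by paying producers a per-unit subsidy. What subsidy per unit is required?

At a buyer price of 150, quantity demanded is 1142 − 6·150 = 242.
Sellers supply 242 only when they receive Ps with -418 + 4·Ps = 242, i.e. Ps = 165.
s = Ps − Pb = 165 − 150 = 15.

Required subsidy s = €15 per unit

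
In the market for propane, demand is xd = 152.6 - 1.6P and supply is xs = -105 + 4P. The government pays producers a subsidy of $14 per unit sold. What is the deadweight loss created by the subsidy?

Pre-subsidy: 152.6 - 1.6P = -105 + 4P gives P* = 46, x* = 79.
With the subsidy, sellers receive Ps = Pb + 14 for each unit, where Pb is the price buyers pay.
Supply in terms of Pb becomes xs = -105 + 4(Pb + 14) = -49 + 4Pb. Setting this equal to demand: 152.6 - 1.6Pb = -49 + 4Pb, so Pb = 36.
Sellers receive Ps = 36 + 14 = 50; x' = 152.6 − 1.6·36 = 95.
The subsidy expands output by 95 − 79 = 16 past the efficient level; on those units the gap between marginal cost and willingness to pay runs from 0 up to 14.
DWL = ½ × 14 × 16 = 112.

Deadweight loss = $112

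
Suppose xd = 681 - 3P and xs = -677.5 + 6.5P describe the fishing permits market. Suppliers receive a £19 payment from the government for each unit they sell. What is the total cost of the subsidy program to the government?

Pre-subsidy: 681 - 3P = -677.5 + 6.5P gives P* = 143, x* = 252.
With the subsidy, sellers receive Ps = Pb + 19 for each unit, where Pb is the price buyers pay.
Supply in terms of Pb becomes xs = -677.5 + 6.5(Pb + 19) = -554 + 6.5Pb. Setting this equal to demand: 681 - 3Pb = -554 + 6.5Pb, so Pb = 130.
Sellers receive Ps = 130 + 19 = 149; x' = 681 − 3·130 = 291.
Government outlay = subsidy × quantity = 19 × 291 = 5529.

Government cost = £5529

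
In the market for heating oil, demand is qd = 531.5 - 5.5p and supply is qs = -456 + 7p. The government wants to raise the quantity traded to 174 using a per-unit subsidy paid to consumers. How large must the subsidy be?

At q = 174, invert demand for the buyer price: pb = (531.5 − 174)/5.5 = 65; invert supply for the seller price: ps = (174 − (-456))/7 = 90.
The subsidy must fill the gap: s = ps − pb = 90 − 65 = 25.

Required subsidy s = 25 per unit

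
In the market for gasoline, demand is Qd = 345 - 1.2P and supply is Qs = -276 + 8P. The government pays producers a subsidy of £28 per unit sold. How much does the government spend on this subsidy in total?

Pre-subsidy: 345 - 1.2P = -276 + 8P gives P* = 67.5, Q* = 264.
With the subsidy, sellers receive Ps = Pb + 28 for each unit, where Pb is the price buyers pay.
Supply in terms of Pb becomes Qs = -276 + 8(Pb + 28) = -52 + 8Pb. Setting this equal to demand: 345 - 1.2Pb = -52 + 8Pb, so Pb = 1985/46.
Sellers receive Ps = 1985/46 + 28 = 3273/46; Q' = 345 − 1.2·(1985/46) = 6744/23.
Government outlay = subsidy × quantity = 28 × 6744/23 = 188832/23.

Government cost = 188832/23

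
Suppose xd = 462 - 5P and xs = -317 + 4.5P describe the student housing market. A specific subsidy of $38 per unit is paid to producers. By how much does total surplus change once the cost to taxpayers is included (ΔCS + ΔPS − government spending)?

Pre-subsidy: 462 - 5P = -317 + 4.5P gives P* = 82, x* = 52.
With the subsidy, sellers receive Ps = Pb + 38 for each unit, where Pb is the price buyers pay.
Supply in terms of Pb becomes xs = -317 + 4.5(Pb + 38) = -146 + 4.5Pb. Setting this equal to demand: 462 - 5Pb = -146 + 4.5Pb, so Pb = 64.
Sellers receive Ps = 64 + 38 = 102; x' = 462 − 5·64 = 142.
ΔCS = ½(52 + 142)(82 − 64) = 1746; ΔPS = ½(52 + 142)(102 − 82) = 1940.
Government spending = 38 × 142 = 5396.
Net change = 1746 + 1940 − 5396 = -1710. The loss equals the DWL triangle ½·38·90.

Net change in total surplus = -$1710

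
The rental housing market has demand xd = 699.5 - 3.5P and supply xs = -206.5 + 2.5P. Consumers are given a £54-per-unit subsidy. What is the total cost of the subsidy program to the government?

Pre-subsidy: 699.5 - 3.5P = -206.5 + 2.5P gives P* = 151, x* = 171.
With the rebate, buyers effectively pay Pb = Ps − 54, where Ps is the price sellers receive.
Demand in terms of Ps becomes xd = 699.5 − 3.5(Ps − 54) = 888.5 - 3.5Ps. Setting this equal to supply: 888.5 - 3.5Ps = -206.5 + 2.5Ps, so Ps = 182.5.
Buyers pay Pb = 182.5 − 54 = 128.5; x' = -206.5 + 2.5·182.5 = 249.75.
Government outlay = subsidy × quantity = 54 × 249.75 = 13486.5.

Government cost = £13486.5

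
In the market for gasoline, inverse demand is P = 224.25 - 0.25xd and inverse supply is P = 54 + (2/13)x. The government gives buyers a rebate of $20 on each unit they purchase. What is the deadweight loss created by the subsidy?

Deadweight loss = 10400/21

Pre-subsidy: 224.25 - 0.25x = 54 + (2/13)x gives x* = 2951/7 and P* = 832/7.
With the rebate, buyers effectively pay Pb = Ps − 20, where Ps is the price sellers receive.
On the curves, Pb = 224.25 - 0.25x and Ps = 54 + (2/13)x; the wedge Ps − Pb = 20 gives 54 + (2/13)x − (224.25 - 0.25x) = 20, so x' = 9893/21.
Then Pb = 224.25 − 0.25·(9893/21) = 2236/21 and Ps = 54 + (2/13)·(9893/21) = 2656/21.
The subsidy expands output by 9893/21 − 2951/7 = 1040/21 past the efficient level; on those units the gap between marginal cost and willingness to pay runs from 0 up to 20.
DWL = ½ × 20 × 1040/21 = 10400/21.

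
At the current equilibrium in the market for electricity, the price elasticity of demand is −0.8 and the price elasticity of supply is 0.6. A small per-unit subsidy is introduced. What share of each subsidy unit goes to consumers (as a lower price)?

Consumer share = 3/7

For a small subsidy around the equilibrium, the benefit split depends on the relative slopes, which at a point are proportional to the elasticities.
Buyer share = εs/(εs + |εd|) = 0.6/(0.6 + 0.8) = 3/7; seller share = |εd|/(εs + |εd|) = 4/7.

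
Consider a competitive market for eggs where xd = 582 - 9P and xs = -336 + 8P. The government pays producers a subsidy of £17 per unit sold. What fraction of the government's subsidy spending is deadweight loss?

DWL / government spending = 3/14

Pre-subsidy: 582 - 9P = -336 + 8P gives P* = 54, x* = 96.
With the subsidy, sellers receive Ps = Pb + 17 for each unit, where Pb is the price buyers pay.
Supply in terms of Pb becomes xs = -336 + 8(Pb + 17) = -200 + 8Pb. Setting this equal to demand: 582 - 9Pb = -200 + 8Pb, so Pb = 46.
Sellers receive Ps = 46 + 17 = 63; x' = 582 − 9·46 = 168.
ΔCS = ½(96 + 168)(54 − 46) = 1056; ΔPS = ½(96 + 168)(63 − 54) = 1188.
Government spending = 17 × 168 = 2856.
DWL = ½ × 17 × (168 − 96) = 612; fraction = 612 / 2856 = 3/14.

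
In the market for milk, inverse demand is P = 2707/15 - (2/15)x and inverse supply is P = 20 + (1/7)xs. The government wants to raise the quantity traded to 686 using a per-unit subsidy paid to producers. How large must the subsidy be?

At x = 686, from the demand curve buyers pay Pb = 2707/15 − (2/15)·686 = 89; from the supply curve sellers need Ps = 20 + (1/7)·686 = 118.
The subsidy must fill the gap: s = Ps − Pb = 118 − 89 = 29.

Required subsidy s = 29 per unit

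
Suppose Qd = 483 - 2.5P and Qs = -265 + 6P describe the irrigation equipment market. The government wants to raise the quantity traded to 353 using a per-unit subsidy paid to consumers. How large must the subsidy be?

At Q = 353, invert demand for the buyer price: Pb = (483 − 353)/2.5 = 52; invert supply for the seller price: Ps = (353 − (-265))/6 = 103.
The subsidy must fill the gap: s = Ps − Pb = 103 − 52 = 51.

Required subsidy s = 51 per unit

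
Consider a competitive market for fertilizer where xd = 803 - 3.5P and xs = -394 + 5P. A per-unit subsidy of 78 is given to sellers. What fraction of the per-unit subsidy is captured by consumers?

Pre-subsidy: 803 - 3.5P = -394 + 5P gives P* = 2394/17, x* = 5272/17.
With the subsidy, sellers receive Ps = Pb + 78 for each unit, where Pb is the price buyers pay.
Supply in terms of Pb becomes xs = -394 + 5(Pb + 78) = -4 + 5Pb. Setting this equal to demand: 803 - 3.5Pb = -4 + 5Pb, so Pb = 1614/17.
Sellers receive Ps = 1614/17 + 78 = 2940/17; x' = 803 − 3.5·(1614/17) = 8002/17.
Buyers' price falls by P* − Pb = 2394/17 − 1614/17 = 780/17; sellers' price rises by Ps − P* = 2940/17 − 2394/17 = 546/17.
So consumers capture (780/17)/78 = 10/17 of each unit of subsidy.

Consumer share = 10/17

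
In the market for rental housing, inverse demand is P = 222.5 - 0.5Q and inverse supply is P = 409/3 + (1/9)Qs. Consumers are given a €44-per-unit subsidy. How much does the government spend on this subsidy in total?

Pre-subsidy: 222.5 - 0.5Q = 409/3 + (1/9)Q gives Q* = 141 and P* = 152.
With the rebate, buyers effectively pay Pb = Ps − 44, where Ps is the price sellers receive.
On the curves, Pb = 222.5 - 0.5Q and Ps = 409/3 + (1/9)Q; the wedge Ps − Pb = 44 gives 409/3 + (1/9)Q − (222.5 - 0.5Q) = 44, so Q' = 213.
Then Pb = 222.5 − 0.5·213 = 116 and Ps = 409/3 + (1/9)·213 = 160.
Government outlay = subsidy × quantity = 44 × 213 = 9372.

Government cost = €9372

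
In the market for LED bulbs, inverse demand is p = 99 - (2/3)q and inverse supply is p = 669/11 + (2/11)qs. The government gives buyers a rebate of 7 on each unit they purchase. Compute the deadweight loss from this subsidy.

Pre-subsidy: 99 - (2/3)q = 669/11 + (2/11)q gives q* = 45 and p* = 69.
With the rebate, buyers effectively pay pb = ps − 7, where ps is the price sellers receive.
On the curves, pb = 99 - (2/3)q and ps = 669/11 + (2/11)q; the wedge ps − pb = 7 gives 669/11 + (2/11)q − (99 - (2/3)q) = 7, so q' = 53.25.
Then pb = 99 − (2/3)·53.25 = 63.5 and ps = 669/11 + (2/11)·53.25 = 70.5.
The subsidy expands output by 53.25 − 45 = 8.25 past the efficient level; on those units the gap between marginal cost and willingness to pay runs from 0 up to 7.
DWL = ½ × 7 × 8.25 = 28.875.

Deadweight loss = 28.875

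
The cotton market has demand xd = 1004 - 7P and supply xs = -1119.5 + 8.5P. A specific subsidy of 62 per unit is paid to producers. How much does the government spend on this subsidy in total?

Government cost = 17546

Pre-subsidy: 1004 - 7P = -1119.5 + 8.5P gives P* = 137, x* = 45.
With the subsidy, sellers receive Ps = Pb + 62 for each unit, where Pb is the price buyers pay.
Supply in terms of Pb becomes xs = -1119.5 + 8.5(Pb + 62) = -592.5 + 8.5Pb. Setting this equal to demand: 1004 - 7Pb = -592.5 + 8.5Pb, so Pb = 103.
Sellers receive Ps = 103 + 62 = 165; x' = 1004 − 7·103 = 283.
Government outlay = subsidy × quantity = 62 × 283 = 17546.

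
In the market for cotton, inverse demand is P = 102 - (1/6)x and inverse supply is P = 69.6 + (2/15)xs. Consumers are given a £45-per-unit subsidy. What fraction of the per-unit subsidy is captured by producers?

Producer share = 4/9

Pre-subsidy: 102 - (1/6)x = 69.6 + (2/15)x gives x* = 108 and P* = 84.
With the rebate, buyers effectively pay Pb = Ps − 45, where Ps is the price sellers receive.
On the curves, Pb = 102 - (1/6)x and Ps = 69.6 + (2/15)x; the wedge Ps − Pb = 45 gives 69.6 + (2/15)x − (102 - (1/6)x) = 45, so x' = 258.
Then Pb = 102 − (1/6)·258 = 59 and Ps = 69.6 + (2/15)·258 = 104.
Buyers' price falls by P* − Pb = 84 − 59 = 25; sellers' price rises by Ps − P* = 104 − 84 = 20.
So producers capture 20/45 = 4/9 of each unit of subsidy.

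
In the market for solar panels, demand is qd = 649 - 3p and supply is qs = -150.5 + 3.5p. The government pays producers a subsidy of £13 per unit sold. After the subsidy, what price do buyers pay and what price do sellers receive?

Buyers pay £116; sellers receive £129

Pre-subsidy: 649 - 3p = -150.5 + 3.5p gives p* = 123, q* = 280.
With the subsidy, sellers receive ps = pb + 13 for each unit, where pb is the price buyers pay.
Supply in terms of pb becomes qs = -150.5 + 3.5(pb + 13) = -105 + 3.5pb. Setting this equal to demand: 649 - 3pb = -105 + 3.5pb, so pb = 116.
Sellers receive ps = 116 + 13 = 129; q' = 649 − 3·116 = 301.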